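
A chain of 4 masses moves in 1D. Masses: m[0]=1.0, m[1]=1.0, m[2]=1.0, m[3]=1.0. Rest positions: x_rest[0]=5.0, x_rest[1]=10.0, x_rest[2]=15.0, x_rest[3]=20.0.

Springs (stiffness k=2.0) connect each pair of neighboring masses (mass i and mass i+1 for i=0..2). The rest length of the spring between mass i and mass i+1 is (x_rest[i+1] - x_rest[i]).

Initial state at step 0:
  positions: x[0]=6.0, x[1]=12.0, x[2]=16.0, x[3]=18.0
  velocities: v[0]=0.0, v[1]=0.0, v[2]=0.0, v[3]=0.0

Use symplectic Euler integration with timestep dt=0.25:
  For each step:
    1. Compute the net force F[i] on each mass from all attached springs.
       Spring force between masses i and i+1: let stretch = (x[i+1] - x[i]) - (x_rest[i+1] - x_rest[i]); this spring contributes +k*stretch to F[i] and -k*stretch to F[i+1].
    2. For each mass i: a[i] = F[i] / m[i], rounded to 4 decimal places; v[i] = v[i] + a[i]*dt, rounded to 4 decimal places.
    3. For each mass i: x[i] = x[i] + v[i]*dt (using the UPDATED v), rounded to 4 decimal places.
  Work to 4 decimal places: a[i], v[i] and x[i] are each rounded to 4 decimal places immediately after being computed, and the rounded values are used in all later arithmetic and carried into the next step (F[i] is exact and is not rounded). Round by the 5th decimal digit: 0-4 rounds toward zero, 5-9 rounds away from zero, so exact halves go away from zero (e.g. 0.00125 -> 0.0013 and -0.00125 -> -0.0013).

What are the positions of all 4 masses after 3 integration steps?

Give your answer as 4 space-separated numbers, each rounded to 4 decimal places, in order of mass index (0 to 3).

Step 0: x=[6.0000 12.0000 16.0000 18.0000] v=[0.0000 0.0000 0.0000 0.0000]
Step 1: x=[6.1250 11.7500 15.7500 18.3750] v=[0.5000 -1.0000 -1.0000 1.5000]
Step 2: x=[6.3281 11.2969 15.3281 19.0469] v=[0.8125 -1.8125 -1.6875 2.6875]
Step 3: x=[6.5273 10.7266 14.8672 19.8789] v=[0.7969 -2.2813 -1.8437 3.3281]

Answer: 6.5273 10.7266 14.8672 19.8789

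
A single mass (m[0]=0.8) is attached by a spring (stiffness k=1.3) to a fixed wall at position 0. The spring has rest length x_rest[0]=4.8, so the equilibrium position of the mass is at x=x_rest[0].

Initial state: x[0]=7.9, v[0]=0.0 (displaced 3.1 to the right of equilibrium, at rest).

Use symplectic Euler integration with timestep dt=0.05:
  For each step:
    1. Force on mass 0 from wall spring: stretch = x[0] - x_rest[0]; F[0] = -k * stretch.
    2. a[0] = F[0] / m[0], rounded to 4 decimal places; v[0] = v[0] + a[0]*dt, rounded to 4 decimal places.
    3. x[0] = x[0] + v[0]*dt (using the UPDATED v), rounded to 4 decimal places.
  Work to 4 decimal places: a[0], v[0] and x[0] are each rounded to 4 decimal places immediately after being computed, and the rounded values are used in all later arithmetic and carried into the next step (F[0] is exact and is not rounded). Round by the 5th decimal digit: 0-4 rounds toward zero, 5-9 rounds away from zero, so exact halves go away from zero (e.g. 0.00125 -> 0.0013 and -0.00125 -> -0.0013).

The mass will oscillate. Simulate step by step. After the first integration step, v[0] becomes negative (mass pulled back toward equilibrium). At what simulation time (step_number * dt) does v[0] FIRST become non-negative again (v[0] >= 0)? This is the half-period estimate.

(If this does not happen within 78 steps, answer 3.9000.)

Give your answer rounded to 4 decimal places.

Step 0: x=[7.9000] v=[0.0000]
Step 1: x=[7.8874] v=[-0.2519]
Step 2: x=[7.8623] v=[-0.5028]
Step 3: x=[7.8247] v=[-0.7516]
Step 4: x=[7.7748] v=[-0.9974]
Step 5: x=[7.7128] v=[-1.2391]
Step 6: x=[7.6390] v=[-1.4758]
Step 7: x=[7.5537] v=[-1.7065]
Step 8: x=[7.4572] v=[-1.9302]
Step 9: x=[7.3499] v=[-2.1461]
Step 10: x=[7.2322] v=[-2.3533]
Step 11: x=[7.1047] v=[-2.5509]
Step 12: x=[6.9678] v=[-2.7382]
Step 13: x=[6.8221] v=[-2.9143]
Step 14: x=[6.6682] v=[-3.0786]
Step 15: x=[6.5067] v=[-3.2304]
Step 16: x=[6.3382] v=[-3.3691]
Step 17: x=[6.1635] v=[-3.4941]
Step 18: x=[5.9833] v=[-3.6049]
Step 19: x=[5.7983] v=[-3.7010]
Step 20: x=[5.6092] v=[-3.7821]
Step 21: x=[5.4168] v=[-3.8479]
Step 22: x=[5.2219] v=[-3.8980]
Step 23: x=[5.0253] v=[-3.9323]
Step 24: x=[4.8278] v=[-3.9506]
Step 25: x=[4.6302] v=[-3.9529]
Step 26: x=[4.4332] v=[-3.9391]
Step 27: x=[4.2377] v=[-3.9093]
Step 28: x=[4.0445] v=[-3.8636]
Step 29: x=[3.8544] v=[-3.8022]
Step 30: x=[3.6681] v=[-3.7254]
Step 31: x=[3.4864] v=[-3.6334]
Step 32: x=[3.3101] v=[-3.5267]
Step 33: x=[3.1398] v=[-3.4056]
Step 34: x=[2.9763] v=[-3.2707]
Step 35: x=[2.8202] v=[-3.1225]
Step 36: x=[2.6721] v=[-2.9616]
Step 37: x=[2.5327] v=[-2.7887]
Step 38: x=[2.4025] v=[-2.6045]
Step 39: x=[2.2820] v=[-2.4097]
Step 40: x=[2.1717] v=[-2.2051]
Step 41: x=[2.0721] v=[-1.9916]
Step 42: x=[1.9836] v=[-1.7700]
Step 43: x=[1.9065] v=[-1.5412]
Step 44: x=[1.8412] v=[-1.3061]
Step 45: x=[1.7879] v=[-1.0657]
Step 46: x=[1.7469] v=[-0.8210]
Step 47: x=[1.7183] v=[-0.5729]
Step 48: x=[1.7022] v=[-0.3225]
Step 49: x=[1.6987] v=[-0.0708]
Step 50: x=[1.7078] v=[0.1812]
First v>=0 after going negative at step 50, time=2.5000

Answer: 2.5000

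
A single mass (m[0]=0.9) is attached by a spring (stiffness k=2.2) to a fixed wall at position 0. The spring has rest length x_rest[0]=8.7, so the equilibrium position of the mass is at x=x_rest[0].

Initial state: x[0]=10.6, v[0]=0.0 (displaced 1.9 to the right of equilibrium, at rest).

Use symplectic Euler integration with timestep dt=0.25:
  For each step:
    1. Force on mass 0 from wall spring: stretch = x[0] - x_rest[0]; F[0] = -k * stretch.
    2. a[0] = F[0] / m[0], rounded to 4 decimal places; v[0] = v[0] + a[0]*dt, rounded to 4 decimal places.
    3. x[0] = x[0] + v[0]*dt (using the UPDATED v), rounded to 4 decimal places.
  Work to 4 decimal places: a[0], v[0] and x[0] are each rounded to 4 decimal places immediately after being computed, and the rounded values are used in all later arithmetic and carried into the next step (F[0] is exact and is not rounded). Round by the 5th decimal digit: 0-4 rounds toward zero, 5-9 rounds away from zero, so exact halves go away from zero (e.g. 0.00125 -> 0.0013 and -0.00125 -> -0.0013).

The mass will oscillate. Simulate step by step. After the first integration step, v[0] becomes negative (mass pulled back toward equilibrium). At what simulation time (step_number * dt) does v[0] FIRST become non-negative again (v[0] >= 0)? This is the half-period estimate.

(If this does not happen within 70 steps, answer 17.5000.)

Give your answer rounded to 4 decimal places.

Answer: 2.0000

Derivation:
Step 0: x=[10.6000] v=[0.0000]
Step 1: x=[10.3097] v=[-1.1611]
Step 2: x=[9.7735] v=[-2.1448]
Step 3: x=[9.0733] v=[-2.8008]
Step 4: x=[8.3161] v=[-3.0289]
Step 5: x=[7.6175] v=[-2.7943]
Step 6: x=[7.0843] v=[-2.1328]
Step 7: x=[6.7980] v=[-1.1454]
Step 8: x=[6.8022] v=[0.0169]
First v>=0 after going negative at step 8, time=2.0000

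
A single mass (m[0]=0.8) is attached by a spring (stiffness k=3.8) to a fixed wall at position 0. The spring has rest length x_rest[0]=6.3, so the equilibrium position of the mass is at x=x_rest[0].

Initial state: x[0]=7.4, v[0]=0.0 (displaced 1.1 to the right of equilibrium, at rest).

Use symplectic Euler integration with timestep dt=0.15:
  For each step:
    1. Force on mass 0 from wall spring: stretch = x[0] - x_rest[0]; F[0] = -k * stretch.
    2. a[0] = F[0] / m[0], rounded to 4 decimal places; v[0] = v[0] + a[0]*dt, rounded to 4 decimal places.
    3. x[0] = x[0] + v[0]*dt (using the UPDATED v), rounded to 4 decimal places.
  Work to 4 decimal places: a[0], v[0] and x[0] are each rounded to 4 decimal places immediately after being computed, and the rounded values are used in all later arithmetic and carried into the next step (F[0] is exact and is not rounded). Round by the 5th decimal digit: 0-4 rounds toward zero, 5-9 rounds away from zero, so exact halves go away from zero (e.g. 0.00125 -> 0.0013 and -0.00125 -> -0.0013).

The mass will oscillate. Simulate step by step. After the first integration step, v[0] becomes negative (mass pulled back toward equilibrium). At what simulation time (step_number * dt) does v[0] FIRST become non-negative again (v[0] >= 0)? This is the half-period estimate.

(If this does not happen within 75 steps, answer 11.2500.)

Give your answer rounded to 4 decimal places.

Answer: 1.5000

Derivation:
Step 0: x=[7.4000] v=[0.0000]
Step 1: x=[7.2824] v=[-0.7838]
Step 2: x=[7.0598] v=[-1.4838]
Step 3: x=[6.7560] v=[-2.0252]
Step 4: x=[6.4035] v=[-2.3501]
Step 5: x=[6.0399] v=[-2.4238]
Step 6: x=[5.7041] v=[-2.2385]
Step 7: x=[5.4320] v=[-1.8139]
Step 8: x=[5.2527] v=[-1.1955]
Step 9: x=[5.1853] v=[-0.4493]
Step 10: x=[5.2370] v=[0.3449]
First v>=0 after going negative at step 10, time=1.5000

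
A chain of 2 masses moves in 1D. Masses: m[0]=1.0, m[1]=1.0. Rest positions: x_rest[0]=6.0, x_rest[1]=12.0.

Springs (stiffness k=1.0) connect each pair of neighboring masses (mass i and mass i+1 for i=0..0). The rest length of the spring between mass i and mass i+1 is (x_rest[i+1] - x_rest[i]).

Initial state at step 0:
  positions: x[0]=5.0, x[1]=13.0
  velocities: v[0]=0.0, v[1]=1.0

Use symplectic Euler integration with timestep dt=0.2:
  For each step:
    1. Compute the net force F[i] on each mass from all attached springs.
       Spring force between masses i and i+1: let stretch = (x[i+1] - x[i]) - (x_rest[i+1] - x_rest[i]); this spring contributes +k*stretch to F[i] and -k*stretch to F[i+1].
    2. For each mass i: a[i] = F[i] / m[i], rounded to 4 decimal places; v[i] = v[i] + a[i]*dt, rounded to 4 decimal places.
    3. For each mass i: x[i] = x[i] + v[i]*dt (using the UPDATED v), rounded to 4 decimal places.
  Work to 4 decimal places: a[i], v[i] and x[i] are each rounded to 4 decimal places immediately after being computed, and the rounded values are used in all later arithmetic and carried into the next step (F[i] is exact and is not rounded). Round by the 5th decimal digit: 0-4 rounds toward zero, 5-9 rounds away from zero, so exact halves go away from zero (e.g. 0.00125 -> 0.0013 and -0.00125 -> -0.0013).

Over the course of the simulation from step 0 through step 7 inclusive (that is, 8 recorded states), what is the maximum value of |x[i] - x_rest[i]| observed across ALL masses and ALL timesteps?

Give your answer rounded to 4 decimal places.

Step 0: x=[5.0000 13.0000] v=[0.0000 1.0000]
Step 1: x=[5.0800 13.1200] v=[0.4000 0.6000]
Step 2: x=[5.2416 13.1584] v=[0.8080 0.1920]
Step 3: x=[5.4799 13.1201] v=[1.1914 -0.1914]
Step 4: x=[5.7838 13.0162] v=[1.5194 -0.5194]
Step 5: x=[6.1370 12.8630] v=[1.7659 -0.7659]
Step 6: x=[6.5192 12.6808] v=[1.9111 -0.9111]
Step 7: x=[6.9079 12.4921] v=[1.9434 -0.9434]
Max displacement = 1.1584

Answer: 1.1584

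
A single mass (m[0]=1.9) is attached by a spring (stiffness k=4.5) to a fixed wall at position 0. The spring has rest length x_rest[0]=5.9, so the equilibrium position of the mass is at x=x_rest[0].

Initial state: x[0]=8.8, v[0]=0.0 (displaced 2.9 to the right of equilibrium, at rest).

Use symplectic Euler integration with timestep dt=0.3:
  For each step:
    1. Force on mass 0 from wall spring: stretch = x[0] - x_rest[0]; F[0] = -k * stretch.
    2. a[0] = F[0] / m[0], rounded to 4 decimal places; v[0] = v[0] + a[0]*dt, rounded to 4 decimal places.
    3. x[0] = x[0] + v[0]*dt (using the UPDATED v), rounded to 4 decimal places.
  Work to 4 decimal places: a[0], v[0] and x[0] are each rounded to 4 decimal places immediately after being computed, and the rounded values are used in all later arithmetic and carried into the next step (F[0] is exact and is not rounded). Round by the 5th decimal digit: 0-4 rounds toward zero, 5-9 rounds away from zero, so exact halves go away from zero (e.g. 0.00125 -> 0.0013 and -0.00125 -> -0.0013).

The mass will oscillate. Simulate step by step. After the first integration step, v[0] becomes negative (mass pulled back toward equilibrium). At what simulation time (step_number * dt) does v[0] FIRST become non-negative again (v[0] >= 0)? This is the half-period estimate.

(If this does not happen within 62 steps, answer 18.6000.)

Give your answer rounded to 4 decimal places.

Step 0: x=[8.8000] v=[0.0000]
Step 1: x=[8.1819] v=[-2.0605]
Step 2: x=[7.0773] v=[-3.6819]
Step 3: x=[5.7218] v=[-4.5184]
Step 4: x=[4.4043] v=[-4.3918]
Step 5: x=[3.4056] v=[-3.3291]
Step 6: x=[2.9386] v=[-1.5568]
Step 7: x=[3.1028] v=[0.5473]
First v>=0 after going negative at step 7, time=2.1000

Answer: 2.1000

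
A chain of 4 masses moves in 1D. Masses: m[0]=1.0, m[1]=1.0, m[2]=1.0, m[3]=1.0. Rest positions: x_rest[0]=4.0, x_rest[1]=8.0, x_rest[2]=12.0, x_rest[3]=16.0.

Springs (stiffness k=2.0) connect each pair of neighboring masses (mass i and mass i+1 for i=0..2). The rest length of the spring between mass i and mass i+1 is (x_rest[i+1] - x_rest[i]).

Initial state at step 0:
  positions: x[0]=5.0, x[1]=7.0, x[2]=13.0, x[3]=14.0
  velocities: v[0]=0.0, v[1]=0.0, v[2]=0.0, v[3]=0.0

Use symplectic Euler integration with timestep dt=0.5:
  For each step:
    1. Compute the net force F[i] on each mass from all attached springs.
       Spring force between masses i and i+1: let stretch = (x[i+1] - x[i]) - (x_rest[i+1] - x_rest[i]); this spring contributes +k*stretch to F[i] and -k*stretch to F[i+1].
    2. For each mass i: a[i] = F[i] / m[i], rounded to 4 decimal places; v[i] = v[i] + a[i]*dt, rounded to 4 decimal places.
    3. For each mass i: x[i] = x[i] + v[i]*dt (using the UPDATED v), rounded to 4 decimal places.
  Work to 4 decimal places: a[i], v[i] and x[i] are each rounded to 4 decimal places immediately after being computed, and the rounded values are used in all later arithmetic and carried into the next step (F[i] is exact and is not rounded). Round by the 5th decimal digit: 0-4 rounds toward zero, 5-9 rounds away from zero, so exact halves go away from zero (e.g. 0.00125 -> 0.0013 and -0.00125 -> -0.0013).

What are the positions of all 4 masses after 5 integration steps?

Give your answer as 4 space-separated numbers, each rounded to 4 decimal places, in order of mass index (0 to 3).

Answer: 2.5625 7.5625 12.4375 16.4375

Derivation:
Step 0: x=[5.0000 7.0000 13.0000 14.0000] v=[0.0000 0.0000 0.0000 0.0000]
Step 1: x=[4.0000 9.0000 10.5000 15.5000] v=[-2.0000 4.0000 -5.0000 3.0000]
Step 2: x=[3.5000 9.2500 9.7500 16.5000] v=[-1.0000 0.5000 -1.5000 2.0000]
Step 3: x=[3.8750 6.8750 12.1250 16.1250] v=[0.7500 -4.7500 4.7500 -0.7500]
Step 4: x=[3.7500 5.6250 13.8750 15.7500] v=[-0.2500 -2.5000 3.5000 -0.7500]
Step 5: x=[2.5625 7.5625 12.4375 16.4375] v=[-2.3750 3.8750 -2.8750 1.3750]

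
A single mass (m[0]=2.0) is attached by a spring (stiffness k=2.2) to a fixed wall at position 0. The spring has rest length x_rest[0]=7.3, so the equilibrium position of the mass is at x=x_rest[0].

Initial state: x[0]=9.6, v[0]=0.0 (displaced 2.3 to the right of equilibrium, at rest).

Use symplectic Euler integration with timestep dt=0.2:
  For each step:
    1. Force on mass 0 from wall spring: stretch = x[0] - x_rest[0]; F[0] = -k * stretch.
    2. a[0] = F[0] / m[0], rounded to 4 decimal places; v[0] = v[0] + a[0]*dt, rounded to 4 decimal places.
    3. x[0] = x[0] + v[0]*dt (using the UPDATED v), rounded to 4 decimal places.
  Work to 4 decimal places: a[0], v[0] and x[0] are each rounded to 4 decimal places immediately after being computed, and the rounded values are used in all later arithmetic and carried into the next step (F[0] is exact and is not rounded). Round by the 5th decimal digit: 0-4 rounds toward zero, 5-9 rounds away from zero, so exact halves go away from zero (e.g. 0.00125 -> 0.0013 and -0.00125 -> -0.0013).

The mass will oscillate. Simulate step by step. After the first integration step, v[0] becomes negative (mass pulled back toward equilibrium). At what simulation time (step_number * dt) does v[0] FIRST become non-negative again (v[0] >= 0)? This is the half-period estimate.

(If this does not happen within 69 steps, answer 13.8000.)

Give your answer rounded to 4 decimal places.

Answer: 3.0000

Derivation:
Step 0: x=[9.6000] v=[0.0000]
Step 1: x=[9.4988] v=[-0.5060]
Step 2: x=[9.3009] v=[-0.9897]
Step 3: x=[9.0149] v=[-1.4299]
Step 4: x=[8.6535] v=[-1.8072]
Step 5: x=[8.2325] v=[-2.1050]
Step 6: x=[7.7705] v=[-2.3102]
Step 7: x=[7.2878] v=[-2.4137]
Step 8: x=[6.8056] v=[-2.4110]
Step 9: x=[6.3452] v=[-2.3022]
Step 10: x=[5.9268] v=[-2.0921]
Step 11: x=[5.5688] v=[-1.7900]
Step 12: x=[5.2870] v=[-1.4091]
Step 13: x=[5.0938] v=[-0.9662]
Step 14: x=[4.9976] v=[-0.4808]
Step 15: x=[5.0027] v=[0.0257]
First v>=0 after going negative at step 15, time=3.0000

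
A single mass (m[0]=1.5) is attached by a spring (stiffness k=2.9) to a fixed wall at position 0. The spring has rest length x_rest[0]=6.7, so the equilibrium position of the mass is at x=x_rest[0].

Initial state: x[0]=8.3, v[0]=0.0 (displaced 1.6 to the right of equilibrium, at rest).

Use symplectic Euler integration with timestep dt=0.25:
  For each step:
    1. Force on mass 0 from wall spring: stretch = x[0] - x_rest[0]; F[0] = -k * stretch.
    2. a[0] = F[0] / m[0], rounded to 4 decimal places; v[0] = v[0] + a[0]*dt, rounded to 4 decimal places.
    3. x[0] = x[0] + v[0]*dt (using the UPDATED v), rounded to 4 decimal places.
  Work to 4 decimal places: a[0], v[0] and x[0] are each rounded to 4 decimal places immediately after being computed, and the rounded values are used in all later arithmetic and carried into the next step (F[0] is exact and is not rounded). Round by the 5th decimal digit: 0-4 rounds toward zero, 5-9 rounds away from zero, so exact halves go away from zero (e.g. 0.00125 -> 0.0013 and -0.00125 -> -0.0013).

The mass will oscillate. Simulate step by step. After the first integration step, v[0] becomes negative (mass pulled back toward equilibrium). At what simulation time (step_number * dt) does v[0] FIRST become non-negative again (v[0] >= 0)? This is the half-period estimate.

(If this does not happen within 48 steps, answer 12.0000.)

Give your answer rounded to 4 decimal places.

Step 0: x=[8.3000] v=[0.0000]
Step 1: x=[8.1067] v=[-0.7733]
Step 2: x=[7.7434] v=[-1.4532]
Step 3: x=[7.2540] v=[-1.9575]
Step 4: x=[6.6977] v=[-2.2253]
Step 5: x=[6.1417] v=[-2.2242]
Step 6: x=[5.6531] v=[-1.9544]
Step 7: x=[5.2910] v=[-1.4484]
Step 8: x=[5.0992] v=[-0.7674]
Step 9: x=[5.1008] v=[0.0063]
First v>=0 after going negative at step 9, time=2.2500

Answer: 2.2500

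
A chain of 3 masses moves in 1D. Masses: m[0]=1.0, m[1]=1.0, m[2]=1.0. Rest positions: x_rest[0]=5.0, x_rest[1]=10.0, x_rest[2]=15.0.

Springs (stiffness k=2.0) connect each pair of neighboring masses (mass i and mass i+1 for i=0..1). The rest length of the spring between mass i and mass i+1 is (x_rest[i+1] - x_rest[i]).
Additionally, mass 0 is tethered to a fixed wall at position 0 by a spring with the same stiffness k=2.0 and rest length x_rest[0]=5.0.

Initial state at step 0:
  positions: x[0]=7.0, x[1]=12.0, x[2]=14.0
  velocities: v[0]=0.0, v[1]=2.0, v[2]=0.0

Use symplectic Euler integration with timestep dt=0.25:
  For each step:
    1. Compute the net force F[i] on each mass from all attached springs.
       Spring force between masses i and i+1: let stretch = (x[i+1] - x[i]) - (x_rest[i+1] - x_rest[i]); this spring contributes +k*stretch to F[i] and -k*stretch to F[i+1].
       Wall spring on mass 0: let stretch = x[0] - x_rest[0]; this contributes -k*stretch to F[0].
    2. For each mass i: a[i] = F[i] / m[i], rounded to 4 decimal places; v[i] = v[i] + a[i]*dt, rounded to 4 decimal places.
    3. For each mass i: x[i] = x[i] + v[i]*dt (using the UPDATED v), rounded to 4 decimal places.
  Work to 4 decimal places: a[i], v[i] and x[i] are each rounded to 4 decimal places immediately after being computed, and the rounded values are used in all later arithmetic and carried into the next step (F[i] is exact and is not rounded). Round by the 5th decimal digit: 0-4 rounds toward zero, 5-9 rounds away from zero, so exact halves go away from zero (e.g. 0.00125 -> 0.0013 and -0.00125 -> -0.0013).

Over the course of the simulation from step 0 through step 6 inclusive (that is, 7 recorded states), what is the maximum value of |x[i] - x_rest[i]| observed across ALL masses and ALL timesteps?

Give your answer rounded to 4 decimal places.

Step 0: x=[7.0000 12.0000 14.0000] v=[0.0000 2.0000 0.0000]
Step 1: x=[6.7500 12.1250 14.3750] v=[-1.0000 0.5000 1.5000]
Step 2: x=[6.3281 11.8594 15.0938] v=[-1.6875 -1.0625 2.8750]
Step 3: x=[5.8066 11.3067 16.0333] v=[-2.0859 -2.2110 3.7578]
Step 4: x=[5.2468 10.6573 17.0069] v=[-2.2392 -2.5978 3.8945]
Step 5: x=[4.7075 10.1252 17.8118] v=[-2.1574 -2.1283 3.2197]
Step 6: x=[4.2569 9.8767 18.2809] v=[-1.8023 -0.9939 1.8764]
Max displacement = 3.2809

Answer: 3.2809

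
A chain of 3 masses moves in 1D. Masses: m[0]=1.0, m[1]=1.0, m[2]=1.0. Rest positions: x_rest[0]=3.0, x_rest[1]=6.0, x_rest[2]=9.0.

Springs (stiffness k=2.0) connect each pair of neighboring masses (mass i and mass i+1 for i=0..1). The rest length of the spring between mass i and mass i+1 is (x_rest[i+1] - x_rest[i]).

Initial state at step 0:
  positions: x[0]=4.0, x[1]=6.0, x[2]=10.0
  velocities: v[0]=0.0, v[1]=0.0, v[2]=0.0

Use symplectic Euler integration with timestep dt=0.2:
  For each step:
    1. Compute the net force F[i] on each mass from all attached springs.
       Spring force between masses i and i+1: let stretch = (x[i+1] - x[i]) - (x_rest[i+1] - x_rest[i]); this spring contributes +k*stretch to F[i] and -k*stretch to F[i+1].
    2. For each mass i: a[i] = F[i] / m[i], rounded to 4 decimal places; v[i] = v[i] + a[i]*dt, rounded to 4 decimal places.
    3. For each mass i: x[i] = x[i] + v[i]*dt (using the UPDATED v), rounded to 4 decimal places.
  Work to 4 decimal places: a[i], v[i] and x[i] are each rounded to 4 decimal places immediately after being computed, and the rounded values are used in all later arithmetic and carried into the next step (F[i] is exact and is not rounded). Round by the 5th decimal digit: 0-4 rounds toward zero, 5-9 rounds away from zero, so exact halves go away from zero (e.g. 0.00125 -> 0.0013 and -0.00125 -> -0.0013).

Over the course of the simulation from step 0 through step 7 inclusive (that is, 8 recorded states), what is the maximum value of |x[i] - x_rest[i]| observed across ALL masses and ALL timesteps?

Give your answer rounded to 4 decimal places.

Step 0: x=[4.0000 6.0000 10.0000] v=[0.0000 0.0000 0.0000]
Step 1: x=[3.9200 6.1600 9.9200] v=[-0.4000 0.8000 -0.4000]
Step 2: x=[3.7792 6.4416 9.7792] v=[-0.7040 1.4080 -0.7040]
Step 3: x=[3.6114 6.7772 9.6114] v=[-0.8390 1.6781 -0.8390]
Step 4: x=[3.4569 7.0863 9.4569] v=[-0.7727 1.5455 -0.7727]
Step 5: x=[3.3527 7.2947 9.3527] v=[-0.5209 1.0420 -0.5209]
Step 6: x=[3.3239 7.3524 9.3239] v=[-0.1441 0.2884 -0.1441]
Step 7: x=[3.3774 7.2455 9.3774] v=[0.2673 -0.5344 0.2673]
Max displacement = 1.3524

Answer: 1.3524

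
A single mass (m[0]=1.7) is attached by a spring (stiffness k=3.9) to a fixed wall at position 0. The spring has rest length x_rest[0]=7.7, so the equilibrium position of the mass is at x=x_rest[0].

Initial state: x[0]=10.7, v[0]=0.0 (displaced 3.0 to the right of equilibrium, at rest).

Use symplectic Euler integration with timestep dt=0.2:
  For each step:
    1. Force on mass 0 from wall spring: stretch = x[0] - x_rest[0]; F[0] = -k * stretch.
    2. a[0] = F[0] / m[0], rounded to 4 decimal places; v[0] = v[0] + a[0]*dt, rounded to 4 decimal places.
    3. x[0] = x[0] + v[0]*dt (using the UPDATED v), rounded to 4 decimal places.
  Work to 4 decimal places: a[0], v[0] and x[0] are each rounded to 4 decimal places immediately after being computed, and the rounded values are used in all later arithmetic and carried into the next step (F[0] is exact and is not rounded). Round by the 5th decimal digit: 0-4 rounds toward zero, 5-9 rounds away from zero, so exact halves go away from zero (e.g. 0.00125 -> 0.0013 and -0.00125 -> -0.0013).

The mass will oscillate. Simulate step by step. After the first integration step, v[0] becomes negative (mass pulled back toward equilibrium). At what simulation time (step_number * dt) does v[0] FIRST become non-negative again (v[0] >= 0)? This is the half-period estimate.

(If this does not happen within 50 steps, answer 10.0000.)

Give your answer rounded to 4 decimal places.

Answer: 2.2000

Derivation:
Step 0: x=[10.7000] v=[0.0000]
Step 1: x=[10.4247] v=[-1.3765]
Step 2: x=[9.8994] v=[-2.6267]
Step 3: x=[9.1722] v=[-3.6358]
Step 4: x=[8.3099] v=[-4.3113]
Step 5: x=[7.3917] v=[-4.5911]
Step 6: x=[6.5018] v=[-4.4496]
Step 7: x=[5.7218] v=[-3.8998]
Step 8: x=[5.1234] v=[-2.9922]
Step 9: x=[4.7614] v=[-1.8100]
Step 10: x=[4.6691] v=[-0.4617]
Step 11: x=[4.8549] v=[0.9289]
First v>=0 after going negative at step 11, time=2.2000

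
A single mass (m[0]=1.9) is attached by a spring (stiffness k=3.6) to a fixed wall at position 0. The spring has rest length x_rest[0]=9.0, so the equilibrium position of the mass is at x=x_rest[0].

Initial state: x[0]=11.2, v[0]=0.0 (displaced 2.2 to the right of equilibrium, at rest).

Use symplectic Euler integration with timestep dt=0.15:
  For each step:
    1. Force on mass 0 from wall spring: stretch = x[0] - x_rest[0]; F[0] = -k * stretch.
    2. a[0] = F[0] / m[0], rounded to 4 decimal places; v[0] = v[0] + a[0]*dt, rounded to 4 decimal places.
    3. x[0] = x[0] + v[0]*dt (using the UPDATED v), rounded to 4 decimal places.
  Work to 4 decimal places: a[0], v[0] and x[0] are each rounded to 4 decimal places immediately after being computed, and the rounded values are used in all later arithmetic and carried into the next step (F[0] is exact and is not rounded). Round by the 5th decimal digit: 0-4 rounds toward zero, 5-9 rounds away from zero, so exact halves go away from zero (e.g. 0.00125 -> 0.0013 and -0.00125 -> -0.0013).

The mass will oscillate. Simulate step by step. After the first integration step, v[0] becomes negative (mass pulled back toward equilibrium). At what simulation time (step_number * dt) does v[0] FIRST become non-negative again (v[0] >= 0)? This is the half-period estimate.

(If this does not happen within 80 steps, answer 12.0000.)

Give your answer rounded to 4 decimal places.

Step 0: x=[11.2000] v=[0.0000]
Step 1: x=[11.1062] v=[-0.6253]
Step 2: x=[10.9226] v=[-1.2239]
Step 3: x=[10.6571] v=[-1.7703]
Step 4: x=[10.3209] v=[-2.2413]
Step 5: x=[9.9284] v=[-2.6167]
Step 6: x=[9.4963] v=[-2.8806]
Step 7: x=[9.0430] v=[-3.0217]
Step 8: x=[8.5879] v=[-3.0339]
Step 9: x=[8.1504] v=[-2.9168]
Step 10: x=[7.7491] v=[-2.6753]
Step 11: x=[7.4011] v=[-2.3198]
Step 12: x=[7.1213] v=[-1.8654]
Step 13: x=[6.9216] v=[-1.3315]
Step 14: x=[6.8105] v=[-0.7408]
Step 15: x=[6.7927] v=[-0.1185]
Step 16: x=[6.8690] v=[0.5088]
First v>=0 after going negative at step 16, time=2.4000

Answer: 2.4000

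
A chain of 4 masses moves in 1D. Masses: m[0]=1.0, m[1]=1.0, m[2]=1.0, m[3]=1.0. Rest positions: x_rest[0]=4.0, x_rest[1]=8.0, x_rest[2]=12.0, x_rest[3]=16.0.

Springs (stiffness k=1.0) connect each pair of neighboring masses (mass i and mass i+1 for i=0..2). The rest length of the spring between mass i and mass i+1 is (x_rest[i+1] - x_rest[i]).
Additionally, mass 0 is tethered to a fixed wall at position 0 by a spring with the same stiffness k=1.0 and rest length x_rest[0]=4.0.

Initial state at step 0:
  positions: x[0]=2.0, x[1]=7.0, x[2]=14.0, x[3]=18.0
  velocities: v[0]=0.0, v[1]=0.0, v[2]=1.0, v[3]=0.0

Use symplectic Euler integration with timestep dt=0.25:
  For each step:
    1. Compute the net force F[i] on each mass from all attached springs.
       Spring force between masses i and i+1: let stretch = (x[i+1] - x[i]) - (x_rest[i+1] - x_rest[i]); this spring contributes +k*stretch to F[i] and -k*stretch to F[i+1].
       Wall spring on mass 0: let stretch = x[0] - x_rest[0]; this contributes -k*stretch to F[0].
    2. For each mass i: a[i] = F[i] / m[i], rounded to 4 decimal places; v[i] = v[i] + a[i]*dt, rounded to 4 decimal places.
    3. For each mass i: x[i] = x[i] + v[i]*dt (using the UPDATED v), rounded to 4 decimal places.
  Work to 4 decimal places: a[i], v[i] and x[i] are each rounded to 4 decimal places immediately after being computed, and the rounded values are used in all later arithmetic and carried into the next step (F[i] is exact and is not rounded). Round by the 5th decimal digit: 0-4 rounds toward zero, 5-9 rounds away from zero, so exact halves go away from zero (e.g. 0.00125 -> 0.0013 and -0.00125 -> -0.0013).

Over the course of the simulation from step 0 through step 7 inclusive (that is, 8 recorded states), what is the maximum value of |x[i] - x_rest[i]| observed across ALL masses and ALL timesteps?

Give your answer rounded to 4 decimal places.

Step 0: x=[2.0000 7.0000 14.0000 18.0000] v=[0.0000 0.0000 1.0000 0.0000]
Step 1: x=[2.1875 7.1250 14.0625 18.0000] v=[0.7500 0.5000 0.2500 0.0000]
Step 2: x=[2.5469 7.3750 13.9375 18.0039] v=[1.4375 1.0000 -0.5000 0.0156]
Step 3: x=[3.0489 7.7334 13.6565 18.0037] v=[2.0078 1.4336 -1.1240 -0.0010]
Step 4: x=[3.6531 8.1692 13.2770 17.9818] v=[2.4167 1.7433 -1.5180 -0.0878]
Step 5: x=[4.3112 8.6420 12.8723 17.9158] v=[2.6325 1.8912 -1.6188 -0.2640]
Step 6: x=[4.9706 9.1085 12.5184 17.7846] v=[2.6374 1.8661 -1.4155 -0.5249]
Step 7: x=[5.5779 9.5295 12.2806 17.5742] v=[2.4292 1.6841 -0.9514 -0.8415]
Max displacement = 2.0625

Answer: 2.0625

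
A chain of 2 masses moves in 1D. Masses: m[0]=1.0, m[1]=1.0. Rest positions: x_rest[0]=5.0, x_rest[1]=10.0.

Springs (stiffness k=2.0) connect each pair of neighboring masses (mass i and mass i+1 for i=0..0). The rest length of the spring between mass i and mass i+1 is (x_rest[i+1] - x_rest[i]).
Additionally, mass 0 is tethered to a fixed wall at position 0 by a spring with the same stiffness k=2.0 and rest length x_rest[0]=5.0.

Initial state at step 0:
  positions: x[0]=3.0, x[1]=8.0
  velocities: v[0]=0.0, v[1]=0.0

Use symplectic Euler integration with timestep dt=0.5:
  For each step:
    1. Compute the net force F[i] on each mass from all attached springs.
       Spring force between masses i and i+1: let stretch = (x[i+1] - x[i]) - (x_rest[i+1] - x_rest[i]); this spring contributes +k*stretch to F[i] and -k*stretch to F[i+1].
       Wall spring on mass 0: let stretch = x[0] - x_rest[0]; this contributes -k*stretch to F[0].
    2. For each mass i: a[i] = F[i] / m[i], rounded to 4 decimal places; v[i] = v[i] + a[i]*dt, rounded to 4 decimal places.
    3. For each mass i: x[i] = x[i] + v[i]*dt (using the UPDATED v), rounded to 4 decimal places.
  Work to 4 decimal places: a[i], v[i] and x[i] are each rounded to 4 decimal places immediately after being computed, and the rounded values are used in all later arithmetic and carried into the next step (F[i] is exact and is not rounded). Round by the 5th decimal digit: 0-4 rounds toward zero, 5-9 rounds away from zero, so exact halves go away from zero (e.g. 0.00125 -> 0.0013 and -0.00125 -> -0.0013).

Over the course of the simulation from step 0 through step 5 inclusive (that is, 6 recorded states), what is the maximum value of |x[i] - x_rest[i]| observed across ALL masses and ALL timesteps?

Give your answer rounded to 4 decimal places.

Step 0: x=[3.0000 8.0000] v=[0.0000 0.0000]
Step 1: x=[4.0000 8.0000] v=[2.0000 0.0000]
Step 2: x=[5.0000 8.5000] v=[2.0000 1.0000]
Step 3: x=[5.2500 9.7500] v=[0.5000 2.5000]
Step 4: x=[5.1250 11.2500] v=[-0.2500 3.0000]
Step 5: x=[5.5000 12.1875] v=[0.7500 1.8750]
Max displacement = 2.1875

Answer: 2.1875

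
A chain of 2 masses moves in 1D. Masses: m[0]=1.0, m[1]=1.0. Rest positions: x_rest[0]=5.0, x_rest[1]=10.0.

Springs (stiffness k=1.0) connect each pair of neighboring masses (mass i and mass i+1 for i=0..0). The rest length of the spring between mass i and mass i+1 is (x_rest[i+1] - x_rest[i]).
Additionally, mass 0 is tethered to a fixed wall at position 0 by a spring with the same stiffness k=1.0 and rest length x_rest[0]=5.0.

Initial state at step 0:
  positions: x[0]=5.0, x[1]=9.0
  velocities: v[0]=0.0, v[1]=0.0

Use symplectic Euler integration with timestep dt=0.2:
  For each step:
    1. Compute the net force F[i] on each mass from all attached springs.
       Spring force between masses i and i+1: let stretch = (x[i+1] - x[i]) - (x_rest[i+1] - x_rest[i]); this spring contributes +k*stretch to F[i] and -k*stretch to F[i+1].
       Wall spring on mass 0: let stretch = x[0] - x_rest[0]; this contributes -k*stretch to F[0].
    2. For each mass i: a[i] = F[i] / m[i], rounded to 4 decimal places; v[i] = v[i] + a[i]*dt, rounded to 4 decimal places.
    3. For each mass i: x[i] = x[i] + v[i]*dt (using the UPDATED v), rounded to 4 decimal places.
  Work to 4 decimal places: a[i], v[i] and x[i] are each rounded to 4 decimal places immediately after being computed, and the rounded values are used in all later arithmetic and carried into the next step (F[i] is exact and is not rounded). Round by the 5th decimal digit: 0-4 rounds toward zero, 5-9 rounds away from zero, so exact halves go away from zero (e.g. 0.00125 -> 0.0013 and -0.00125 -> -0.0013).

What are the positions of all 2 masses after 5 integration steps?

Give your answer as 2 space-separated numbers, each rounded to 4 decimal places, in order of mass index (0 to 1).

Answer: 4.5542 9.4967

Derivation:
Step 0: x=[5.0000 9.0000] v=[0.0000 0.0000]
Step 1: x=[4.9600 9.0400] v=[-0.2000 0.2000]
Step 2: x=[4.8848 9.1168] v=[-0.3760 0.3840]
Step 3: x=[4.7835 9.2243] v=[-0.5066 0.5376]
Step 4: x=[4.6685 9.3542] v=[-0.5751 0.6494]
Step 5: x=[4.5542 9.4967] v=[-0.5717 0.7123]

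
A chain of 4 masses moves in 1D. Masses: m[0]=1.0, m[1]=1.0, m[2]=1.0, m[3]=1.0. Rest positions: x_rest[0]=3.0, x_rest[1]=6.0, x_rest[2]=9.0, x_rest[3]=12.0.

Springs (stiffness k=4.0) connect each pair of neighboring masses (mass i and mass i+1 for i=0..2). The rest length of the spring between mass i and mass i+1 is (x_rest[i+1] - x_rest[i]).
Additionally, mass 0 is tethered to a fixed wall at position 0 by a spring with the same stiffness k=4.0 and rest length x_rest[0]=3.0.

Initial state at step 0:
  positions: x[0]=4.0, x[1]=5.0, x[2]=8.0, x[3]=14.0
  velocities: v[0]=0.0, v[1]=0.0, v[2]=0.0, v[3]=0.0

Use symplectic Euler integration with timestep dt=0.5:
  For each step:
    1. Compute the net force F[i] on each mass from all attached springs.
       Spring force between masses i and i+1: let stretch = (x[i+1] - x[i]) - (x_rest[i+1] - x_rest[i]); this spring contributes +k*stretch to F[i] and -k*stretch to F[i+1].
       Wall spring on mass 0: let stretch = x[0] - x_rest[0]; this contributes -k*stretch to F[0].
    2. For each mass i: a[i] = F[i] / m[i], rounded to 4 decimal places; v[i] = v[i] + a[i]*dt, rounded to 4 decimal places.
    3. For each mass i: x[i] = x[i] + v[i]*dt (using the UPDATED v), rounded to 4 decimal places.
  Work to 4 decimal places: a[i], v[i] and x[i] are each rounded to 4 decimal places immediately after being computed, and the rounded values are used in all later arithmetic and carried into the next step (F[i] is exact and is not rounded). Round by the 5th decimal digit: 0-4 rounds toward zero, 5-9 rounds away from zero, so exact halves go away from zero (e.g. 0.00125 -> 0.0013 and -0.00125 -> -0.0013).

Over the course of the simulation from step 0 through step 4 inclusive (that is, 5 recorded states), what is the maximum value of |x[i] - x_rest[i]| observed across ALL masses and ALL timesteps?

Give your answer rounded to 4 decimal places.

Step 0: x=[4.0000 5.0000 8.0000 14.0000] v=[0.0000 0.0000 0.0000 0.0000]
Step 1: x=[1.0000 7.0000 11.0000 11.0000] v=[-6.0000 4.0000 6.0000 -6.0000]
Step 2: x=[3.0000 7.0000 10.0000 11.0000] v=[4.0000 0.0000 -2.0000 0.0000]
Step 3: x=[6.0000 6.0000 7.0000 13.0000] v=[6.0000 -2.0000 -6.0000 4.0000]
Step 4: x=[3.0000 6.0000 9.0000 12.0000] v=[-6.0000 0.0000 4.0000 -2.0000]
Max displacement = 3.0000

Answer: 3.0000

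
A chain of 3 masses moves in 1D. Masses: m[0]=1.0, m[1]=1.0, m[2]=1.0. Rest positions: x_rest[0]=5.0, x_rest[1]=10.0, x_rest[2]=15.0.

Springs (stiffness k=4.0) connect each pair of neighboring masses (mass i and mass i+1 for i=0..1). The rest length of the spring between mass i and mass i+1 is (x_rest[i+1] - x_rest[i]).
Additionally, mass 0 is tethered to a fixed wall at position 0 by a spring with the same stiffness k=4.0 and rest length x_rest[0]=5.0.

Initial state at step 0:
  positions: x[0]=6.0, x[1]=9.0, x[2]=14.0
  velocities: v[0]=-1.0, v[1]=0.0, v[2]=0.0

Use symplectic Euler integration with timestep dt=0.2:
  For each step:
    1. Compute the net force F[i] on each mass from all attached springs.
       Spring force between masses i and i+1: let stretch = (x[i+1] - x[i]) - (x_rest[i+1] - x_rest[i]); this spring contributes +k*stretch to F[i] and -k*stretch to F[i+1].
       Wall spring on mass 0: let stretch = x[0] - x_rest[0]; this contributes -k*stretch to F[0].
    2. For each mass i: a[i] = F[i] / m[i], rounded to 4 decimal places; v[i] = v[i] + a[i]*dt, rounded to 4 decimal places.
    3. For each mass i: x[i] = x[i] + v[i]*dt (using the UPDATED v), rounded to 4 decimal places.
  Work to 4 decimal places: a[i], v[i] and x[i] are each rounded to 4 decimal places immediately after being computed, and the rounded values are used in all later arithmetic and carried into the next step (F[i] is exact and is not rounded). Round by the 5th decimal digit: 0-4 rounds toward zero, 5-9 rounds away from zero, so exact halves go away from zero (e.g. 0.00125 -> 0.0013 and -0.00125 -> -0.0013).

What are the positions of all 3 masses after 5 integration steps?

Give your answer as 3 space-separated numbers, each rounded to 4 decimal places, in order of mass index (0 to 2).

Step 0: x=[6.0000 9.0000 14.0000] v=[-1.0000 0.0000 0.0000]
Step 1: x=[5.3200 9.3200 14.0000] v=[-3.4000 1.6000 0.0000]
Step 2: x=[4.4288 9.7488 14.0512] v=[-4.4560 2.1440 0.2560]
Step 3: x=[3.6802 10.0148 14.2140] v=[-3.7430 1.3299 0.8141]
Step 4: x=[3.3563 9.9391 14.5049] v=[-1.6195 -0.3784 1.4547]
Step 5: x=[3.5486 9.5407 14.8653] v=[0.9617 -1.9920 1.8021]

Answer: 3.5486 9.5407 14.8653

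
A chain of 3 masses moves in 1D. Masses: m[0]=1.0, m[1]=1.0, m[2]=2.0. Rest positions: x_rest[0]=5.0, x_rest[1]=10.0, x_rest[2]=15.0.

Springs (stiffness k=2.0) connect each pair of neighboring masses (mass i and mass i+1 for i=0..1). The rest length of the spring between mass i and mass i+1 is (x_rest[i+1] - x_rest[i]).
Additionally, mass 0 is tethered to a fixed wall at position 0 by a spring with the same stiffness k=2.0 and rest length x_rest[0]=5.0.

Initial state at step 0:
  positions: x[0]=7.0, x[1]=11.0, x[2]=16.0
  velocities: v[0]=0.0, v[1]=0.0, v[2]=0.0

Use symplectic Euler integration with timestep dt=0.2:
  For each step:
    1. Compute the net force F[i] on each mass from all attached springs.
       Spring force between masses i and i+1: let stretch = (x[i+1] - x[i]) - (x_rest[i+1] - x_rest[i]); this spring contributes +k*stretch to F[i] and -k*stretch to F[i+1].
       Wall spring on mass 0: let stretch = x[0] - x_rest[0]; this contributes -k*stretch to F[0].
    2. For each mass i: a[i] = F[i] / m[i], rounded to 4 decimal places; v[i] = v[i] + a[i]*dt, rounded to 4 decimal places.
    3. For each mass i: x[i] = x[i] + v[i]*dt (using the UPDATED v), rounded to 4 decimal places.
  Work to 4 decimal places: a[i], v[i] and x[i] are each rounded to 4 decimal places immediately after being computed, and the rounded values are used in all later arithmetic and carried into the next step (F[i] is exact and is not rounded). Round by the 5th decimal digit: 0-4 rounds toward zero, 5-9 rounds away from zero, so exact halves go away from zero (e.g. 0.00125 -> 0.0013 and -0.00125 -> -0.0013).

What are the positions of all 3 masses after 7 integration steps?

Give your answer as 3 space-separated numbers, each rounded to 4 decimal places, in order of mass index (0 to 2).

Answer: 4.2225 10.7430 16.1692

Derivation:
Step 0: x=[7.0000 11.0000 16.0000] v=[0.0000 0.0000 0.0000]
Step 1: x=[6.7600 11.0800 16.0000] v=[-1.2000 0.4000 0.0000]
Step 2: x=[6.3248 11.2080 16.0032] v=[-2.1760 0.6400 0.0160]
Step 3: x=[5.7743 11.3290 16.0146] v=[-2.7526 0.6048 0.0570]
Step 4: x=[5.2062 11.3804 16.0386] v=[-2.8404 0.2572 0.1199]
Step 5: x=[4.7156 11.3106 16.0763] v=[-2.4532 -0.3492 0.1883]
Step 6: x=[4.3753 11.0944 16.1233] v=[-1.7014 -1.0809 0.2352]
Step 7: x=[4.2225 10.7430 16.1692] v=[-0.7639 -1.7570 0.2294]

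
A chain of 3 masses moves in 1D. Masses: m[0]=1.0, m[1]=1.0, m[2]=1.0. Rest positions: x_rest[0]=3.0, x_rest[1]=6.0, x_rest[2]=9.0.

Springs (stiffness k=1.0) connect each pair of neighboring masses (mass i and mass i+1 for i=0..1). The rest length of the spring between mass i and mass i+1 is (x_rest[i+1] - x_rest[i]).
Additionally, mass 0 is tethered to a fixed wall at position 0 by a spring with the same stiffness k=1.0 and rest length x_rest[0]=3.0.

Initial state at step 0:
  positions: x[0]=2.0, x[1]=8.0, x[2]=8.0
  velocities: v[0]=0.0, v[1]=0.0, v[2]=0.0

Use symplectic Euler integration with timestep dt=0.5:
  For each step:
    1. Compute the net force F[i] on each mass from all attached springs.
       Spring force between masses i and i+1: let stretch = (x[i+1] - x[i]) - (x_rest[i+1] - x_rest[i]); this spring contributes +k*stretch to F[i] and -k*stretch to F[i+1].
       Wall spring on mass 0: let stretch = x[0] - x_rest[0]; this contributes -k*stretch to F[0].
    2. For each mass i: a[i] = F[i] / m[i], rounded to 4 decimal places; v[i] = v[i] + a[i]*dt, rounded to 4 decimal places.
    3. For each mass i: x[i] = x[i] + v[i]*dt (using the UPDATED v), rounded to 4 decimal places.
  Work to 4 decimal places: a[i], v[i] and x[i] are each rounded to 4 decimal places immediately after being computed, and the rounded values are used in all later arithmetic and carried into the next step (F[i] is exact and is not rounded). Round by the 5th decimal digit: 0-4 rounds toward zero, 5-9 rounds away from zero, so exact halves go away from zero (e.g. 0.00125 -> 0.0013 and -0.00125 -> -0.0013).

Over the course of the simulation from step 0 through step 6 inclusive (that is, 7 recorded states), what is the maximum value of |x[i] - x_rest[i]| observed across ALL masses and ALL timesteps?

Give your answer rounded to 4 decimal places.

Step 0: x=[2.0000 8.0000 8.0000] v=[0.0000 0.0000 0.0000]
Step 1: x=[3.0000 6.5000 8.7500] v=[2.0000 -3.0000 1.5000]
Step 2: x=[4.1250 4.6875 9.6875] v=[2.2500 -3.6250 1.8750]
Step 3: x=[4.3594 3.9844 10.1250] v=[0.4688 -1.4063 0.8750]
Step 4: x=[3.4102 4.9102 9.7774] v=[-1.8984 1.8515 -0.6953]
Step 5: x=[1.9835 6.6778 8.9630] v=[-2.8535 3.5351 -1.6289]
Step 6: x=[1.2345 7.8431 8.3273] v=[-1.4981 2.3306 -1.2715]
Max displacement = 2.0156

Answer: 2.0156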